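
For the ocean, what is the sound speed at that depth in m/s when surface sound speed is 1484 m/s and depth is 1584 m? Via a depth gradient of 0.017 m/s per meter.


c = 1484 + 0.017 * 1584 = 1510.928

1510.928 m/s


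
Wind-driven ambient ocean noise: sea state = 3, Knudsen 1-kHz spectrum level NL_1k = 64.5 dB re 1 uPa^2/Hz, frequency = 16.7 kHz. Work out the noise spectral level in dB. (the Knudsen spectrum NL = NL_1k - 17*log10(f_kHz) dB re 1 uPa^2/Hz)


NL = NL_1k - 17*log10(f_kHz) = 64.5 - 17*log10(16.7) = 64.5 - (20.79) = 43.71

43.71 dB


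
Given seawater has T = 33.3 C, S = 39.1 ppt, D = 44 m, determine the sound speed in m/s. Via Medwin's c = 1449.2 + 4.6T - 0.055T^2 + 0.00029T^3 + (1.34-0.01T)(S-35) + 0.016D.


1556.93 m/s


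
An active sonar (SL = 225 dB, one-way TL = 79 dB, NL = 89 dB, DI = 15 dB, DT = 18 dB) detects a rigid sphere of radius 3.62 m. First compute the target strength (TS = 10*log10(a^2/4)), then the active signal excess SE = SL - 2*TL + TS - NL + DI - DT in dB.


Step 1: TS = 10*log10(3.62^2/4) = 5.15 dB
Step 2: SE = SL - 2*TL + TS - NL + DI - DT = 225 - 2*79 + (5.15) - 89 + 15 - 18 = -19.85

-19.85 dB


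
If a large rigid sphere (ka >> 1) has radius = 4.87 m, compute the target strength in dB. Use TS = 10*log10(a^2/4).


TS = 10*log10(4.87^2 / 4) = 10*log10(5.929225) = 7.73

7.73 dB


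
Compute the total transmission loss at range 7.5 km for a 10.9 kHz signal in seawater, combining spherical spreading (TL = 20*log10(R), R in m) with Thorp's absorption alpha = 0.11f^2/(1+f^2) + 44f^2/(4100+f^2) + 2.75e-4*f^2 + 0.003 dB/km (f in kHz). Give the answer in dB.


Step 1 (Thorp): alpha = 0.11*118.81/(1+118.81) + 44*118.81/(4100+118.81) + 2.75e-4*118.81 + 0.003 = 1.3839 dB/km
Step 2: TL_spread = 20*log10(7500) = 77.5 dB
Step 3: TL_abs = alpha*R = 1.3839 * 7.5 = 10.38 dB
Step 4: TL_total = 77.5 + 10.38 = 87.88

87.88 dB


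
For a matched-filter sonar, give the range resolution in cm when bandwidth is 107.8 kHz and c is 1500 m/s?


dR = c/(2*BW) = 1500 / (2 * 107.8e3) = 0.007 m = 0.7 cm

0.7 cm


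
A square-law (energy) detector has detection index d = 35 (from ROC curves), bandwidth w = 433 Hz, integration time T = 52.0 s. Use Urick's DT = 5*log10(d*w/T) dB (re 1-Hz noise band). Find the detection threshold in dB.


DT = 5*log10(d*w/T) = 5*log10(35 * 433 / 52.0) = 5*log10(291.44) = 12.32

12.32 dB


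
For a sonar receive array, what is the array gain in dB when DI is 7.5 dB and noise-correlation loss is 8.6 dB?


-1.1 dB


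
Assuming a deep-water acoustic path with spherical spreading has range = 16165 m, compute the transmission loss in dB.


TL = 20*log10(16165) = 84.17

84.17 dB


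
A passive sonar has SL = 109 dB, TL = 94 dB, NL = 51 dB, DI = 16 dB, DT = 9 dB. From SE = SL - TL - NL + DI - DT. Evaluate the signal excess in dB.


-29 dB


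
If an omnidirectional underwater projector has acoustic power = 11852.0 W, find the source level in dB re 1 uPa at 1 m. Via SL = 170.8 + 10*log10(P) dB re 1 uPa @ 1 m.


SL = 170.8 + 10*log10(11852.0) = 170.8 + 40.74 = 211.54

211.54 dB


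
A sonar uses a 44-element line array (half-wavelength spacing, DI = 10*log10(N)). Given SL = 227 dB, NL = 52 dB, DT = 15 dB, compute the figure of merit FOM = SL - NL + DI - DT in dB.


176.43 dB


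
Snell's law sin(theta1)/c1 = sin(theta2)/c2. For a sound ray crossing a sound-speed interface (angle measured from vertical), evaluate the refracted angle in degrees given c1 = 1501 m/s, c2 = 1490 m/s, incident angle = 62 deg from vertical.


61.22 deg


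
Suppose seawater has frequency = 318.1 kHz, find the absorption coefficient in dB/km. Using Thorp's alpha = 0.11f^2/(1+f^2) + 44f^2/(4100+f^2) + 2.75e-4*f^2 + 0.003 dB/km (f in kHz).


70.226 dB/km


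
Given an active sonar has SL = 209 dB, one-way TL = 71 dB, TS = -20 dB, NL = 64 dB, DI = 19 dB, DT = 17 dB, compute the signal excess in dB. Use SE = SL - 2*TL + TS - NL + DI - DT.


SE = SL - 2*TL + TS - NL + DI - DT = 209 - 2*71 + (-20) - 64 + 19 - 17 = -15

-15 dB


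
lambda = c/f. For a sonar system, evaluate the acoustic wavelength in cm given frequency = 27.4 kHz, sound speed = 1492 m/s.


lambda = c/f = 1492 / 27400 = 0.0545 m = 5.45 cm

5.45 cm


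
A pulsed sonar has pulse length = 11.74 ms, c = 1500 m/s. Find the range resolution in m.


dR = c*tau/2 = 1500 * 11.74e-3 / 2 = 8.805

8.805 m


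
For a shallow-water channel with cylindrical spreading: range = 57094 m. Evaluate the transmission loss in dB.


47.57 dB


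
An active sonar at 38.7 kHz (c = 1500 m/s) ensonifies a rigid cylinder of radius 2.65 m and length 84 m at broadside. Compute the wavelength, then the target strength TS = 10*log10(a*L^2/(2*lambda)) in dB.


Step 1: lambda = c/f = 1500/38700 = 0.03876 m
Step 2: TS = 10*log10(a*L^2/(2*lambda)) = 10*log10(2.65*84^2/(2*0.03876)) = 53.82

53.82 dB


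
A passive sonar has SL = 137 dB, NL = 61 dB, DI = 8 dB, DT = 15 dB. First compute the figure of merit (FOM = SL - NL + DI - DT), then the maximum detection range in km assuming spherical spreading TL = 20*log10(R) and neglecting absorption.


Step 1: FOM = SL - NL + DI - DT = 137 - 61 + 8 - 15 = 69 dB
Step 2: at max range FOM = TL = 20*log10(R), so R = 10^(69/20) = 2818.38 m = 2.82 km

2.82 km


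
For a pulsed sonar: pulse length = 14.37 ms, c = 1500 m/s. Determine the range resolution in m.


10.7775 m


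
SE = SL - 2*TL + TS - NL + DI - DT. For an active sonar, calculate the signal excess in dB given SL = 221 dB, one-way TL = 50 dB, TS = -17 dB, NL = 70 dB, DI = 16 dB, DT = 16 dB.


SE = SL - 2*TL + TS - NL + DI - DT = 221 - 2*50 + (-17) - 70 + 16 - 16 = 34

34 dB


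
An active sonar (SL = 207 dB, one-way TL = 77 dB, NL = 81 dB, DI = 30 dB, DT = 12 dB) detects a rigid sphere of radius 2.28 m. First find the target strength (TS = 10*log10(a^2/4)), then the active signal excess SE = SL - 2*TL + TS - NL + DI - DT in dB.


Step 1: TS = 10*log10(2.28^2/4) = 1.14 dB
Step 2: SE = SL - 2*TL + TS - NL + DI - DT = 207 - 2*77 + (1.14) - 81 + 30 - 12 = -8.86

-8.86 dB


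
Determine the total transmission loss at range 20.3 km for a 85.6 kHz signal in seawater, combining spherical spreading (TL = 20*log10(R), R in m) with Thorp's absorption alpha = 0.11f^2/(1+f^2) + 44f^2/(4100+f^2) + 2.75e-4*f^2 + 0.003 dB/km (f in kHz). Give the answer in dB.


702.08 dB


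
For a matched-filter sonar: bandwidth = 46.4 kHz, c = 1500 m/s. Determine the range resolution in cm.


dR = c/(2*BW) = 1500 / (2 * 46.4e3) = 0.0162 m = 1.62 cm

1.62 cm


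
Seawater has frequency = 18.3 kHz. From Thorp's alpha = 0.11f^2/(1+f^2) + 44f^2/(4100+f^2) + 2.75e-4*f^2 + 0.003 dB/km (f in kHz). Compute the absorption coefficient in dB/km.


f^2 = 334.89
alpha = 0.11*334.89/(1+334.89) + 44*334.89/(4100+334.89) + 2.75e-4*334.89 + 0.003 = 3.527

3.527 dB/km


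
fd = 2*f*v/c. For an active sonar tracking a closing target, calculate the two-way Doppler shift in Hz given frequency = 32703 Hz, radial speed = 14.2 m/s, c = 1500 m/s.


619.18 Hz


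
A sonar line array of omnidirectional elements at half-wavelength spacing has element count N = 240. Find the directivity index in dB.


23.8 dB


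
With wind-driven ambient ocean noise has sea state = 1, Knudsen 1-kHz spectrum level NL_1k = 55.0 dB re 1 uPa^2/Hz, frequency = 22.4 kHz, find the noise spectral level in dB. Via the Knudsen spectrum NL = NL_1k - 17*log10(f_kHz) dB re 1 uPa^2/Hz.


32.05 dB


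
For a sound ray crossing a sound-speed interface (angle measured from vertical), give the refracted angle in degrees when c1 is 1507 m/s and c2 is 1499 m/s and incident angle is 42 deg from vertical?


41.73 deg


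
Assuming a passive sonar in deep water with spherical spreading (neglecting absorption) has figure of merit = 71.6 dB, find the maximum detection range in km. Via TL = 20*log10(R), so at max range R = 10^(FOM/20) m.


3.8 km


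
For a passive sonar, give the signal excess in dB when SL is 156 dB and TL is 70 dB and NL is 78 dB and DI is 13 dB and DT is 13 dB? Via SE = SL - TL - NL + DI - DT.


8 dB


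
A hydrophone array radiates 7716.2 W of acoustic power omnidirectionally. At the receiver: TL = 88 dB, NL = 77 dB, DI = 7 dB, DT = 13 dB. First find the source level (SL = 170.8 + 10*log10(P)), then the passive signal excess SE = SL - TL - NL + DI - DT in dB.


Step 1: SL = 170.8 + 10*log10(7716.2) = 209.67 dB
Step 2: SE = SL - TL - NL + DI - DT = 209.67 - 88 - 77 + 7 - 13 = 38.67

38.67 dB


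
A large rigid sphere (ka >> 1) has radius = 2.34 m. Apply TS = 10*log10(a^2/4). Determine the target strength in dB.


TS = 10*log10(2.34^2 / 4) = 10*log10(1.3689) = 1.36

1.36 dB


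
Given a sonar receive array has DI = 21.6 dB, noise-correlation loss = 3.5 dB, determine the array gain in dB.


18.1 dB


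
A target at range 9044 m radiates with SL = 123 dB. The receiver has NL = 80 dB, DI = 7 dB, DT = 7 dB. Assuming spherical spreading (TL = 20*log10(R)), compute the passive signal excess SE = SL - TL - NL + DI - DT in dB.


Step 1: TL = 20*log10(9044) = 79.13 dB
Step 2: SE = 123 - 79.13 - 80 + 7 - 7 = -36.13

-36.13 dB


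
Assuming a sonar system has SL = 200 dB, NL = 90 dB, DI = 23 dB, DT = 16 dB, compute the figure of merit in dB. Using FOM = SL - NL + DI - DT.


117 dB


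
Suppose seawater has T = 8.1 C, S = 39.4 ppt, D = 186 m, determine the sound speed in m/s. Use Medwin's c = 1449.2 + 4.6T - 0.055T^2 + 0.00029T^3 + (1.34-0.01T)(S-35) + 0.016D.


c = 1449.2 + 4.6*8.1 - 0.055*8.1^2 + 0.00029*8.1^3 + (1.34 - 0.01*8.1)*(39.4 - 35) + 0.016*186 = 1491.52

1491.52 m/s


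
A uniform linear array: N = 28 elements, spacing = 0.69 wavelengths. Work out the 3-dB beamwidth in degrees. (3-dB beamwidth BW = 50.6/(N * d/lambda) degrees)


2.62 deg


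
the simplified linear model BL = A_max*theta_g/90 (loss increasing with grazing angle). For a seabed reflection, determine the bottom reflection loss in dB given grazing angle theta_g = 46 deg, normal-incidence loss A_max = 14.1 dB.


BL = A_max * theta_g / 90 = 14.1 * 46 / 90 = 7.21

7.21 dB


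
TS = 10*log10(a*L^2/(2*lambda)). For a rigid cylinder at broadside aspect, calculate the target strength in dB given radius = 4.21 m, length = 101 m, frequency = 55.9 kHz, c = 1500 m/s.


lambda = 1500/55900 = 0.02683 m
TS = 10*log10(4.21*101^2/(2*0.02683)) = 59.03

59.03 dB


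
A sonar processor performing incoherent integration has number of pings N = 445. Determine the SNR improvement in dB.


13.24 dB


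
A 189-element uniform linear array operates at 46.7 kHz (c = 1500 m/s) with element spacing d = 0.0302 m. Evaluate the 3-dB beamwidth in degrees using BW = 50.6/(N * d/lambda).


0.28 deg


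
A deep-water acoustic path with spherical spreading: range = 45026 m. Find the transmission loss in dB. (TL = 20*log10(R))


93.07 dB


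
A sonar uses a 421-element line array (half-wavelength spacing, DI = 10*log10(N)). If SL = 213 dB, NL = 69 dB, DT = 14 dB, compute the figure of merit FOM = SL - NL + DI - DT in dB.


156.24 dB


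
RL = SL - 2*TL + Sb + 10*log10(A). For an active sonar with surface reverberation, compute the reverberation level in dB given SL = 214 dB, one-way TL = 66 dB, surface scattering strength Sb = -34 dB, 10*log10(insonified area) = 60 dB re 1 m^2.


108 dB


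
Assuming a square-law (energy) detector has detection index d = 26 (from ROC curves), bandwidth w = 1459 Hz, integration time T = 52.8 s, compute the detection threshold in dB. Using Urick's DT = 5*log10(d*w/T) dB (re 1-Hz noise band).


DT = 5*log10(d*w/T) = 5*log10(26 * 1459 / 52.8) = 5*log10(718.45) = 14.28

14.28 dB


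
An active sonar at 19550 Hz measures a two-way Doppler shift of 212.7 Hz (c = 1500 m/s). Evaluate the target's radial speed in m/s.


8.16 m/s


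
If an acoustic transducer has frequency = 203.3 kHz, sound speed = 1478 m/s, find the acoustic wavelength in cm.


lambda = c/f = 1478 / 203300 = 0.0073 m = 0.73 cm

0.73 cm


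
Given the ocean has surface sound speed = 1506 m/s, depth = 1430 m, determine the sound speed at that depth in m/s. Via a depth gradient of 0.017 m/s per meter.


1530.31 m/s


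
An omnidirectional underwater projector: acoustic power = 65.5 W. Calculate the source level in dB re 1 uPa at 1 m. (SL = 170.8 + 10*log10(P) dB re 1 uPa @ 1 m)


SL = 170.8 + 10*log10(65.5) = 170.8 + 18.16 = 188.96

188.96 dB


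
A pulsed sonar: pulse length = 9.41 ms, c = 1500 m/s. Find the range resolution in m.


7.0575 m


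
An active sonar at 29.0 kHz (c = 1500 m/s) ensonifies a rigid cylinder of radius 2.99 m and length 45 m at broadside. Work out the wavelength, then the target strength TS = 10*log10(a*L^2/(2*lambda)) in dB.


Step 1: lambda = c/f = 1500/29000 = 0.05172 m
Step 2: TS = 10*log10(a*L^2/(2*lambda)) = 10*log10(2.99*45^2/(2*0.05172)) = 47.67

47.67 dB


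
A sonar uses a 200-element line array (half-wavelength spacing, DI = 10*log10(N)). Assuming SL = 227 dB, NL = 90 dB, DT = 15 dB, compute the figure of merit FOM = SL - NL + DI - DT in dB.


Step 1: DI = 10*log10(200) = 23.01 dB
Step 2: FOM = SL - NL + DI - DT = 227 - 90 + 23.01 - 15 = 145.01

145.01 dB


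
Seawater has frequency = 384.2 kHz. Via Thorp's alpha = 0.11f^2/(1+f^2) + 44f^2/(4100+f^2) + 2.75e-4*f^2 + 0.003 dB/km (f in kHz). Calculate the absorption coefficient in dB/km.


83.517 dB/km


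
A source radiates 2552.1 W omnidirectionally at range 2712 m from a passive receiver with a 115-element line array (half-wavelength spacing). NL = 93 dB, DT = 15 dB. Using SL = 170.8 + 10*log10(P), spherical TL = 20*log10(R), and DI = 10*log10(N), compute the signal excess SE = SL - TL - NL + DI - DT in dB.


Step 1: SL = 170.8 + 10*log10(2552.1) = 204.87 dB
Step 2: TL = 20*log10(2712) = 68.67 dB
Step 3: DI = 10*log10(115) = 20.61 dB
Step 4: SE = SL - TL - NL + DI - DT = 204.87 - 68.67 - 93 + 20.61 - 15 = 48.81

48.81 dB


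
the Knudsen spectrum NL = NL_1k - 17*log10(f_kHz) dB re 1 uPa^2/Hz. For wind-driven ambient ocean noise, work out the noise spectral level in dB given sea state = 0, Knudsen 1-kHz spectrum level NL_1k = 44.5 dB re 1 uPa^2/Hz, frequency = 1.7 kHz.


40.58 dB


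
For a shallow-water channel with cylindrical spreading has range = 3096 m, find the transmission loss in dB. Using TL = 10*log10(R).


TL = 10*log10(3096) = 34.91

34.91 dB


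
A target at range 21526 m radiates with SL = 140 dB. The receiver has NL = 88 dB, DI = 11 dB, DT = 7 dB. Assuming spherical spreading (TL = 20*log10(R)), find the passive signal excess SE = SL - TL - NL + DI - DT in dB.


-30.66 dB


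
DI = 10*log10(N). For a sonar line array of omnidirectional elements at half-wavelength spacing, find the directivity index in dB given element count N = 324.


25.11 dB


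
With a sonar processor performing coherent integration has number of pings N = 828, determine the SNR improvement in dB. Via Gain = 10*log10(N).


Gain = 10*log10(828) = 29.18

29.18 dB


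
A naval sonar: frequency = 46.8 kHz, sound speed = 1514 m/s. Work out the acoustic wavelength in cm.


lambda = c/f = 1514 / 46800 = 0.0324 m = 3.24 cm

3.24 cm


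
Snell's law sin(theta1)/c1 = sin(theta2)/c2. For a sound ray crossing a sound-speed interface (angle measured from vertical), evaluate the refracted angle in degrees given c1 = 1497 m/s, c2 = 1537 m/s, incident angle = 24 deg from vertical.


sin(theta2) = (c2/c1)*sin(theta1) = (1537/1497)*sin(24 deg) = 0.4176
theta2 = arcsin(0.4176) = 24.68

24.68 deg


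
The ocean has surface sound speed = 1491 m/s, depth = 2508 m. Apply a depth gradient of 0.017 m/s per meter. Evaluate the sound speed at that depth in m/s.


c = 1491 + 0.017 * 2508 = 1533.636

1533.636 m/s


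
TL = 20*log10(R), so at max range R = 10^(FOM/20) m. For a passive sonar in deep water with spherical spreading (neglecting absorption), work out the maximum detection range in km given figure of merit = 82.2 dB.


12.88 km


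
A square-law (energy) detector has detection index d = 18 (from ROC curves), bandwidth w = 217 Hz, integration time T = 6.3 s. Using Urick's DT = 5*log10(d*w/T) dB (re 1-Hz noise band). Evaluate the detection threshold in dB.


DT = 5*log10(d*w/T) = 5*log10(18 * 217 / 6.3) = 5*log10(620.0) = 13.96

13.96 dB


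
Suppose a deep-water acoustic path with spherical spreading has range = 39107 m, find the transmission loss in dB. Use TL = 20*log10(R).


TL = 20*log10(39107) = 91.85

91.85 dB


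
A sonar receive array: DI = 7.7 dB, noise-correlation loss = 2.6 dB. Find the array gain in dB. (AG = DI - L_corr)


5.1 dB


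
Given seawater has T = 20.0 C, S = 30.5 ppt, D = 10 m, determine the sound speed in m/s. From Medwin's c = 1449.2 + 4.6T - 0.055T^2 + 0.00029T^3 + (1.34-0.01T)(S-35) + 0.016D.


c = 1449.2 + 4.6*20.0 - 0.055*20.0^2 + 0.00029*20.0^3 + (1.34 - 0.01*20.0)*(30.5 - 35) + 0.016*10 = 1516.55

1516.55 m/s


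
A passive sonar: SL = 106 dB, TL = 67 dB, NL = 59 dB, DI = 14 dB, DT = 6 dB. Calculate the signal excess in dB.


SE = SL - TL - NL + DI - DT = 106 - 67 - 59 + 14 - 6 = -12

-12 dB


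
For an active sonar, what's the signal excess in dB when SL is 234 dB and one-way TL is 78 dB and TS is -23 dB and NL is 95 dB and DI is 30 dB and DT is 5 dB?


SE = SL - 2*TL + TS - NL + DI - DT = 234 - 2*78 + (-23) - 95 + 30 - 5 = -15

-15 dB


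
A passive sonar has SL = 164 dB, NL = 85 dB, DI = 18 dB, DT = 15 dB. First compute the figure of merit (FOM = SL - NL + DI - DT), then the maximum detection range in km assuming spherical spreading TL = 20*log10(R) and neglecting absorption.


Step 1: FOM = SL - NL + DI - DT = 164 - 85 + 18 - 15 = 82 dB
Step 2: at max range FOM = TL = 20*log10(R), so R = 10^(82/20) = 12589.25 m = 12.59 km

12.59 km


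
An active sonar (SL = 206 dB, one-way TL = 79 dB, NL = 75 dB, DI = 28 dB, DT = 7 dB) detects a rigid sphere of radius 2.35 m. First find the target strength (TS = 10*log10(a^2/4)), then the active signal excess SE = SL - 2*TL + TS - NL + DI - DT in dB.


Step 1: TS = 10*log10(2.35^2/4) = 1.4 dB
Step 2: SE = SL - 2*TL + TS - NL + DI - DT = 206 - 2*79 + (1.4) - 75 + 28 - 7 = -4.6

-4.6 dB


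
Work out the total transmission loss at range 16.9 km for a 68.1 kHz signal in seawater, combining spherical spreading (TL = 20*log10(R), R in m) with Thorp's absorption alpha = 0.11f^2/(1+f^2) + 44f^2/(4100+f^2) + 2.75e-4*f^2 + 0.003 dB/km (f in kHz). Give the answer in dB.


Step 1 (Thorp): alpha = 0.11*4637.61/(1+4637.61) + 44*4637.61/(4100+4637.61) + 2.75e-4*4637.61 + 0.003 = 24.7419 dB/km
Step 2: TL_spread = 20*log10(16900) = 84.56 dB
Step 3: TL_abs = alpha*R = 24.7419 * 16.9 = 418.14 dB
Step 4: TL_total = 84.56 + 418.14 = 502.7

502.7 dB


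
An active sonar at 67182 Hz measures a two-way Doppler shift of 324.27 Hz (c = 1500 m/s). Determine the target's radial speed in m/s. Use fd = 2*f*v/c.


3.62 m/s


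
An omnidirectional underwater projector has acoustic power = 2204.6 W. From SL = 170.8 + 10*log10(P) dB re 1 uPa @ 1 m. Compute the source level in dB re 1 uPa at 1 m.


204.23 dB


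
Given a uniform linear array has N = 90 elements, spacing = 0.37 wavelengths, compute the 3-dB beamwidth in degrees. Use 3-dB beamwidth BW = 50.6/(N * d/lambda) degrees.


1.52 deg


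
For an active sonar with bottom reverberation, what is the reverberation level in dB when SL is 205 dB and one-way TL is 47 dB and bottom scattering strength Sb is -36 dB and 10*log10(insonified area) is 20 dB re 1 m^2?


RL = SL - 2*TL + Sb + 10*log10(A) = 205 - 2*47 + (-36) + 20 = 95

95 dB


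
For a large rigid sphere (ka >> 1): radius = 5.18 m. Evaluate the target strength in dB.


8.27 dB


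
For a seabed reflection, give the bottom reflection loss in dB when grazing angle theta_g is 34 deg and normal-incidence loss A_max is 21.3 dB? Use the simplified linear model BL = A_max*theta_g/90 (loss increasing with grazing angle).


8.05 dB


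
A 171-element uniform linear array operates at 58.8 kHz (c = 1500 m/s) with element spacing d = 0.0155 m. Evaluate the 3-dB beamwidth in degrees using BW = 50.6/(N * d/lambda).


Step 1: lambda = 1500/58800 = 0.02551 m
Step 2: d/lambda = 0.0155/0.02551 = 0.6076
Step 3: BW = 50.6/(N * d/lambda) = 50.6/(171 * 0.6076) = 0.49

0.49 deg


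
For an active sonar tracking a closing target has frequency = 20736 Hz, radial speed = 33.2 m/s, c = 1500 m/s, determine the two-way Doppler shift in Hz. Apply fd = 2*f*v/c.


fd = 2*f*v/c = 2 * 20736 * 33.2 / 1500 = 917.91

917.91 Hz


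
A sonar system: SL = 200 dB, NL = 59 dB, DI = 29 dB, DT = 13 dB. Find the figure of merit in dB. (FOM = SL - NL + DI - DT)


157 dB


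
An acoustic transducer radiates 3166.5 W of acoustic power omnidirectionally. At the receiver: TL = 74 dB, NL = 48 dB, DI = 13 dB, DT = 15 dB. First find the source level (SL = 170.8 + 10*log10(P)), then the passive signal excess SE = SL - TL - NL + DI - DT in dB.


Step 1: SL = 170.8 + 10*log10(3166.5) = 205.81 dB
Step 2: SE = SL - TL - NL + DI - DT = 205.81 - 74 - 48 + 13 - 15 = 81.81

81.81 dB


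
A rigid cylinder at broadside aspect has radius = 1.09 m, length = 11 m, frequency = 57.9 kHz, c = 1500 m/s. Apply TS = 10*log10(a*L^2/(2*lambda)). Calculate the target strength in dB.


lambda = 1500/57900 = 0.02591 m
TS = 10*log10(1.09*11^2/(2*0.02591)) = 34.06

34.06 dB


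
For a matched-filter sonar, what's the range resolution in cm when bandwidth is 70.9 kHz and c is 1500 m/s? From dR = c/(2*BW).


1.06 cm


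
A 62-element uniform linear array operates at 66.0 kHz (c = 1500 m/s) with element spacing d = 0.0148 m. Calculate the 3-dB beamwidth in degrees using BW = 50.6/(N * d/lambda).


1.25 deg


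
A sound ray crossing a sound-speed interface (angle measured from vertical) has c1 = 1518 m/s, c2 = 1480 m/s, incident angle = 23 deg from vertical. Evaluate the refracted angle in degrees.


sin(theta2) = (c2/c1)*sin(theta1) = (1480/1518)*sin(23 deg) = 0.38095
theta2 = arcsin(0.38095) = 22.39

22.39 deg


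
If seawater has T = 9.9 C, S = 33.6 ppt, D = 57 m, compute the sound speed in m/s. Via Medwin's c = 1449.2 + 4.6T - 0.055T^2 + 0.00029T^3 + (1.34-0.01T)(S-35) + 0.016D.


c = 1449.2 + 4.6*9.9 - 0.055*9.9^2 + 0.00029*9.9^3 + (1.34 - 0.01*9.9)*(33.6 - 35) + 0.016*57 = 1488.81

1488.81 m/s


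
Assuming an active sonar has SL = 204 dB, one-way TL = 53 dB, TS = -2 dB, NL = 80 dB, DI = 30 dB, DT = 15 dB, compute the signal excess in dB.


31 dB


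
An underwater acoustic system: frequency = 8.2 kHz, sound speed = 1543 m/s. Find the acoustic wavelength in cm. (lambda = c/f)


lambda = c/f = 1543 / 8200 = 0.1882 m = 18.82 cm

18.82 cm


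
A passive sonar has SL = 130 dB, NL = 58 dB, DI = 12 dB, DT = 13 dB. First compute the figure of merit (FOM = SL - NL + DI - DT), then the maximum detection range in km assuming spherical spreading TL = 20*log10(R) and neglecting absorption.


Step 1: FOM = SL - NL + DI - DT = 130 - 58 + 12 - 13 = 71 dB
Step 2: at max range FOM = TL = 20*log10(R), so R = 10^(71/20) = 3548.13 m = 3.55 km

3.55 km


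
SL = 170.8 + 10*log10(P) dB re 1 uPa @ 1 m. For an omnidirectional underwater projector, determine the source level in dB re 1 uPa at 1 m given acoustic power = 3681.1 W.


SL = 170.8 + 10*log10(3681.1) = 170.8 + 35.66 = 206.46

206.46 dB


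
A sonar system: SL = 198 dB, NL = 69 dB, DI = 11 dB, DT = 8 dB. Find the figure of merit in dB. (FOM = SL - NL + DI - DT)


FOM = SL - NL + DI - DT = 198 - 69 + 11 - 8 = 132

132 dB


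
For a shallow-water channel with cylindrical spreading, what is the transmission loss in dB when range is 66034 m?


TL = 10*log10(66034) = 48.2

48.2 dB


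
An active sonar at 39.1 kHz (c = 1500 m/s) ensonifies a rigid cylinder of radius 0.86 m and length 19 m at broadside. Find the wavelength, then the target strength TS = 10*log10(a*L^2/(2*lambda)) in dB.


Step 1: lambda = c/f = 1500/39100 = 0.03836 m
Step 2: TS = 10*log10(a*L^2/(2*lambda)) = 10*log10(0.86*19^2/(2*0.03836)) = 36.07

36.07 dB


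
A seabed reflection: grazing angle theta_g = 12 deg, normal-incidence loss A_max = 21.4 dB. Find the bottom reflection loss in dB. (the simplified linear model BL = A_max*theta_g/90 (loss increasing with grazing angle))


BL = A_max * theta_g / 90 = 21.4 * 12 / 90 = 2.85

2.85 dB


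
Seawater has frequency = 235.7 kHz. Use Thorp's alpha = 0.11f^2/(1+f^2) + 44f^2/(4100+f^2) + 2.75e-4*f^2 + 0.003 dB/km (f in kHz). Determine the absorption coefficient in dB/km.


f^2 = 55554.49
alpha = 0.11*55554.49/(1+55554.49) + 44*55554.49/(4100+55554.49) + 2.75e-4*55554.49 + 0.003 = 56.366

56.366 dB/km


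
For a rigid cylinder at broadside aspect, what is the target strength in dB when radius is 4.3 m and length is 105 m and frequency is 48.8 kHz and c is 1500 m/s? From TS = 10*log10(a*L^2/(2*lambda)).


lambda = 1500/48800 = 0.03074 m
TS = 10*log10(4.3*105^2/(2*0.03074)) = 58.87

58.87 dB


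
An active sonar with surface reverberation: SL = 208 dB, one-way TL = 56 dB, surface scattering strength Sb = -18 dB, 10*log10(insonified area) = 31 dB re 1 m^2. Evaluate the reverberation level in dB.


RL = SL - 2*TL + Sb + 10*log10(A) = 208 - 2*56 + (-18) + 31 = 109

109 dB


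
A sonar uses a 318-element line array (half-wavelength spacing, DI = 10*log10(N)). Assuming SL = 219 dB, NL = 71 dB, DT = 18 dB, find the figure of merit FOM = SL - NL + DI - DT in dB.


Step 1: DI = 10*log10(318) = 25.02 dB
Step 2: FOM = SL - NL + DI - DT = 219 - 71 + 25.02 - 18 = 155.02

155.02 dB


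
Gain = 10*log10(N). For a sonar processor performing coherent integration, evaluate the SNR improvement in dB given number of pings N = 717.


Gain = 10*log10(717) = 28.56

28.56 dB


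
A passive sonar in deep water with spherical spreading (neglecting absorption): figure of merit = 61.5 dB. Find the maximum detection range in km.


At max range FOM = TL, so 20*log10(R) = 61.5
R = 10^(61.5/20) = 1188.5 m = 1.19 km

1.19 km


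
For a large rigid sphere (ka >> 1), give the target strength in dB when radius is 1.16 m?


TS = 10*log10(1.16^2 / 4) = 10*log10(0.3364) = -4.73

-4.73 dB


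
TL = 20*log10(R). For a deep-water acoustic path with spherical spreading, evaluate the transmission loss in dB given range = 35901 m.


TL = 20*log10(35901) = 91.1

91.1 dB


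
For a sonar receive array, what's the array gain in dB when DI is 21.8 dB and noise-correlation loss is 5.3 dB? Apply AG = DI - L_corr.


AG = DI - L_corr = 21.8 - 5.3 = 16.5

16.5 dB


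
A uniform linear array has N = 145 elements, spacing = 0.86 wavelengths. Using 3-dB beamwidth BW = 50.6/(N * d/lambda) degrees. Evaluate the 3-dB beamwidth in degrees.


BW = 50.6 / (145 * 0.86) = 50.6 / 124.7 = 0.41

0.41 deg


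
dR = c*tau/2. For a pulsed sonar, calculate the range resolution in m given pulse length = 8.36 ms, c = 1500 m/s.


6.27 m


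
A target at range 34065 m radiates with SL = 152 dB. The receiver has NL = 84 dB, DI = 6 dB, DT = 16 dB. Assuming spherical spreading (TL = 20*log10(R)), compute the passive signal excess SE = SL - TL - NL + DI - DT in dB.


Step 1: TL = 20*log10(34065) = 90.65 dB
Step 2: SE = 152 - 90.65 - 84 + 6 - 16 = -32.65

-32.65 dB


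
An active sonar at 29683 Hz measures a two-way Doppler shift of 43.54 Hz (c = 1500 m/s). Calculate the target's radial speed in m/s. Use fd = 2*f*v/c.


From fd = 2*f*v/c, v = c*fd/(2*f) = 1500 * 43.54 / (2*29683) = 1.1

1.1 m/s


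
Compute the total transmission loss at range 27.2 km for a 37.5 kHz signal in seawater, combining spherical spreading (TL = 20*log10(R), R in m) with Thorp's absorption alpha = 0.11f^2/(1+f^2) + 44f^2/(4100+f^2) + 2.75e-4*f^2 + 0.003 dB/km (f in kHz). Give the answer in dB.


Step 1 (Thorp): alpha = 0.11*1406.25/(1+1406.25) + 44*1406.25/(4100+1406.25) + 2.75e-4*1406.25 + 0.003 = 11.7369 dB/km
Step 2: TL_spread = 20*log10(27200) = 88.69 dB
Step 3: TL_abs = alpha*R = 11.7369 * 27.2 = 319.24 dB
Step 4: TL_total = 88.69 + 319.24 = 407.93

407.93 dB


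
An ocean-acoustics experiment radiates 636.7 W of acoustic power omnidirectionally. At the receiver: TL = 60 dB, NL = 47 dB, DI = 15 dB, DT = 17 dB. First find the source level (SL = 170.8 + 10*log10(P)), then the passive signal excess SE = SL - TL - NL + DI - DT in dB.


Step 1: SL = 170.8 + 10*log10(636.7) = 198.84 dB
Step 2: SE = SL - TL - NL + DI - DT = 198.84 - 60 - 47 + 15 - 17 = 89.84

89.84 dB


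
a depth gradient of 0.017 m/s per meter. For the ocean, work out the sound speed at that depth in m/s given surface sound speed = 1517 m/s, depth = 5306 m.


1607.202 m/s


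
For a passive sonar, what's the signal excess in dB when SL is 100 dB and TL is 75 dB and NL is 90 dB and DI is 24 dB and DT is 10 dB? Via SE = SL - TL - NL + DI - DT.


SE = SL - TL - NL + DI - DT = 100 - 75 - 90 + 24 - 10 = -51

-51 dB


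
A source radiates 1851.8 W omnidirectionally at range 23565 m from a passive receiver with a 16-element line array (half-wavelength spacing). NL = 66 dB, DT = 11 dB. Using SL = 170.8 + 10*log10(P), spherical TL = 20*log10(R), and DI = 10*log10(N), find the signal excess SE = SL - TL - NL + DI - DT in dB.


51.07 dB


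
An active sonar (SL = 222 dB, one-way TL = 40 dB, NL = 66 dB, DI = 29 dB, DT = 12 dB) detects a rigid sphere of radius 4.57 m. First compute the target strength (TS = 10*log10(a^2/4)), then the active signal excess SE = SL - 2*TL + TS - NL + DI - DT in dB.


Step 1: TS = 10*log10(4.57^2/4) = 7.18 dB
Step 2: SE = SL - 2*TL + TS - NL + DI - DT = 222 - 2*40 + (7.18) - 66 + 29 - 12 = 100.18

100.18 dB


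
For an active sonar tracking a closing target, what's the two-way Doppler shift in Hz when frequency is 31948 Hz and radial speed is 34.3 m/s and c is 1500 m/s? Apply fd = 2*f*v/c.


1461.09 Hz


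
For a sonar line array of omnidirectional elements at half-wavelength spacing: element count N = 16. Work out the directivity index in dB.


DI = 10*log10(16) = 12.04

12.04 dB


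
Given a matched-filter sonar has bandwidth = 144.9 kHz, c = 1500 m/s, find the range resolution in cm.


dR = c/(2*BW) = 1500 / (2 * 144.9e3) = 0.0052 m = 0.52 cm

0.52 cm


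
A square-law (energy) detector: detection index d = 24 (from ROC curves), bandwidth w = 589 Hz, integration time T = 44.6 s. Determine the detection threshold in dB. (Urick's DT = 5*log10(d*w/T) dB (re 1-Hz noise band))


DT = 5*log10(d*w/T) = 5*log10(24 * 589 / 44.6) = 5*log10(316.95) = 12.5

12.5 dB


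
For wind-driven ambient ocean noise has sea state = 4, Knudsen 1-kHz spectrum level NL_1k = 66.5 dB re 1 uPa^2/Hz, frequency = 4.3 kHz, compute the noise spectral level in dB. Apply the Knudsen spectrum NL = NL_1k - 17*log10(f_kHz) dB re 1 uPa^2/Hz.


NL = NL_1k - 17*log10(f_kHz) = 66.5 - 17*log10(4.3) = 66.5 - (10.77) = 55.73

55.73 dB


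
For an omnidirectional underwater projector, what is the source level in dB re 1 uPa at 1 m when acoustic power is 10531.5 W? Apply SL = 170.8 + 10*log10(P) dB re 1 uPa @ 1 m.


SL = 170.8 + 10*log10(10531.5) = 170.8 + 40.22 = 211.02

211.02 dB


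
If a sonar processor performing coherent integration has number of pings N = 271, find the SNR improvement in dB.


Gain = 10*log10(271) = 24.33

24.33 dB


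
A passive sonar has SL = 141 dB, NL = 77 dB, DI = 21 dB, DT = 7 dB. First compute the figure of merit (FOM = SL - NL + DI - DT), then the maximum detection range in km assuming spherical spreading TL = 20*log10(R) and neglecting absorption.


Step 1: FOM = SL - NL + DI - DT = 141 - 77 + 21 - 7 = 78 dB
Step 2: at max range FOM = TL = 20*log10(R), so R = 10^(78/20) = 7943.28 m = 7.94 km

7.94 km


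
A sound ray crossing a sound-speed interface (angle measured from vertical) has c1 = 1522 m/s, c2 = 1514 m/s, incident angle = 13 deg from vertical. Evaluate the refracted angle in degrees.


sin(theta2) = (c2/c1)*sin(theta1) = (1514/1522)*sin(13 deg) = 0.22377
theta2 = arcsin(0.22377) = 12.93

12.93 deg


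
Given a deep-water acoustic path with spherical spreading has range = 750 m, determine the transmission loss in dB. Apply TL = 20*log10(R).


TL = 20*log10(750) = 57.5

57.5 dB


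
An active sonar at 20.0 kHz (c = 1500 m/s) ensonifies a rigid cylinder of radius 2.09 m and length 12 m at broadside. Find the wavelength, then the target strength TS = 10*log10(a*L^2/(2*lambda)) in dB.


Step 1: lambda = c/f = 1500/20000 = 0.075 m
Step 2: TS = 10*log10(a*L^2/(2*lambda)) = 10*log10(2.09*12^2/(2*0.075)) = 33.02

33.02 dB


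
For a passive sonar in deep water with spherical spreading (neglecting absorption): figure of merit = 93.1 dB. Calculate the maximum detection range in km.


At max range FOM = TL, so 20*log10(R) = 93.1
R = 10^(93.1/20) = 45185.59 m = 45.19 km

45.19 km


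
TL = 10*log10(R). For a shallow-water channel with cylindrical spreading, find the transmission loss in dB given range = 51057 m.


TL = 10*log10(51057) = 47.08

47.08 dB


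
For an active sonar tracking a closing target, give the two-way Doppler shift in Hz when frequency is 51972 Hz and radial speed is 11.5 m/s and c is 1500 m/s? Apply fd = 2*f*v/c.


fd = 2*f*v/c = 2 * 51972 * 11.5 / 1500 = 796.9

796.9 Hz


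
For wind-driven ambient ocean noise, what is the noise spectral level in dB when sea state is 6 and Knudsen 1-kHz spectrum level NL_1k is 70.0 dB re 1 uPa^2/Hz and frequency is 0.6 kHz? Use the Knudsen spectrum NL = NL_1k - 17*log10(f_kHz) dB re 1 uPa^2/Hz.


73.77 dB


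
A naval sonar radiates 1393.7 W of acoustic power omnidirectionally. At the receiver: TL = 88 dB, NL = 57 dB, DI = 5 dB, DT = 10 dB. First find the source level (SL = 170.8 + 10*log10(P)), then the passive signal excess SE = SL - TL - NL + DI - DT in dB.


Step 1: SL = 170.8 + 10*log10(1393.7) = 202.24 dB
Step 2: SE = SL - TL - NL + DI - DT = 202.24 - 88 - 57 + 5 - 10 = 52.24

52.24 dB


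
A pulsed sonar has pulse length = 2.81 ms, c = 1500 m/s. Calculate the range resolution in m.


dR = c*tau/2 = 1500 * 2.81e-3 / 2 = 2.1075

2.1075 m


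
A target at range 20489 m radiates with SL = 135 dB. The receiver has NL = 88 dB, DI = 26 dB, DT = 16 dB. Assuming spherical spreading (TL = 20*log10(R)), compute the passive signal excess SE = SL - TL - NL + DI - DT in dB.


Step 1: TL = 20*log10(20489) = 86.23 dB
Step 2: SE = 135 - 86.23 - 88 + 26 - 16 = -29.23

-29.23 dB


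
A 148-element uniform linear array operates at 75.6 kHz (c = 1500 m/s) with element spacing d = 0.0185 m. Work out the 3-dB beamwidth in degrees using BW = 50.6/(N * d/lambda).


Step 1: lambda = 1500/75600 = 0.01984 m
Step 2: d/lambda = 0.0185/0.01984 = 0.9325
Step 3: BW = 50.6/(N * d/lambda) = 50.6/(148 * 0.9325) = 0.37

0.37 deg


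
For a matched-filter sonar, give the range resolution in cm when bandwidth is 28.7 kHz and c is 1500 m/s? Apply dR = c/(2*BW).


dR = c/(2*BW) = 1500 / (2 * 28.7e3) = 0.0261 m = 2.61 cm

2.61 cm


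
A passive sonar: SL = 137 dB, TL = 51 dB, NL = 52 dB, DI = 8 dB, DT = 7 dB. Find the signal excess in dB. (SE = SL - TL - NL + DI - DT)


SE = SL - TL - NL + DI - DT = 137 - 51 - 52 + 8 - 7 = 35

35 dB


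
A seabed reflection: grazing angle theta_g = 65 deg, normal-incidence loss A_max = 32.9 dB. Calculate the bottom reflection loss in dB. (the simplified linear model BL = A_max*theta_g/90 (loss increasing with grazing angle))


BL = A_max * theta_g / 90 = 32.9 * 65 / 90 = 23.76

23.76 dB


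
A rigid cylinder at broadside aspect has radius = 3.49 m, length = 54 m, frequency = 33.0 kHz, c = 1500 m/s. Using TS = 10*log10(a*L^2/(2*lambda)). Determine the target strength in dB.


lambda = 1500/33000 = 0.04545 m
TS = 10*log10(3.49*54^2/(2*0.04545)) = 50.49

50.49 dB


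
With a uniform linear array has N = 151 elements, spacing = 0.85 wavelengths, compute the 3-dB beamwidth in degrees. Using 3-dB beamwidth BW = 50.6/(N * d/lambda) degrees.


0.39 deg


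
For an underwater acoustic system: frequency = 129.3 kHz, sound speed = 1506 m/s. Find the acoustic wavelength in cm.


1.16 cm


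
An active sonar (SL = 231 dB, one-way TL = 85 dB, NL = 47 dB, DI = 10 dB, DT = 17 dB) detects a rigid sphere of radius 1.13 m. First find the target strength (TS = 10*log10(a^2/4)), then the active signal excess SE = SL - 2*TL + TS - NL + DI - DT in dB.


Step 1: TS = 10*log10(1.13^2/4) = -4.96 dB
Step 2: SE = SL - 2*TL + TS - NL + DI - DT = 231 - 2*85 + (-4.96) - 47 + 10 - 17 = 2.04

2.04 dB


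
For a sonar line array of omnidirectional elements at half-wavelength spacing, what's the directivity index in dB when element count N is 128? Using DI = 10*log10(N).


DI = 10*log10(128) = 21.07

21.07 dB


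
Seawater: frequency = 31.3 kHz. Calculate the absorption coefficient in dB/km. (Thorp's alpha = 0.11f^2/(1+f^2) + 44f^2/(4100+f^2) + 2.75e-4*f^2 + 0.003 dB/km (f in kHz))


8.868 dB/km


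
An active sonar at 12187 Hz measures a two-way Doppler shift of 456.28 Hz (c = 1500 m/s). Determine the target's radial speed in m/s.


28.08 m/s


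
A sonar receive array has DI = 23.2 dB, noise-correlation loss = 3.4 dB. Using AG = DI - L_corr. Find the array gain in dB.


19.8 dB


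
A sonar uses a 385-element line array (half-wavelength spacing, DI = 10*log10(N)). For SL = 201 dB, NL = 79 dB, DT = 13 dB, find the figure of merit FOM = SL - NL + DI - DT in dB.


Step 1: DI = 10*log10(385) = 25.85 dB
Step 2: FOM = SL - NL + DI - DT = 201 - 79 + 25.85 - 13 = 134.85

134.85 dB


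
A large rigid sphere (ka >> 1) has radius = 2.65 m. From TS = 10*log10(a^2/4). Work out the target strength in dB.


TS = 10*log10(2.65^2 / 4) = 10*log10(1.755625) = 2.44

2.44 dB


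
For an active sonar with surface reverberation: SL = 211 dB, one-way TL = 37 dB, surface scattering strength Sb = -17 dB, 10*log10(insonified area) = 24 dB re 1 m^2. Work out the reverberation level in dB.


144 dB


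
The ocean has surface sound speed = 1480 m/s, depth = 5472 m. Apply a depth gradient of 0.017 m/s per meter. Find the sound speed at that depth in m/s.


c = 1480 + 0.017 * 5472 = 1573.024

1573.024 m/s


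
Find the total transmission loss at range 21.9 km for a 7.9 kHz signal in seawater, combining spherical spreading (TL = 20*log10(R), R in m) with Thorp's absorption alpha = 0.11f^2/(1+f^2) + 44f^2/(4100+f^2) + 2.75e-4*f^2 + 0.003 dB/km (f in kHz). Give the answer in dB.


Step 1 (Thorp): alpha = 0.11*62.41/(1+62.41) + 44*62.41/(4100+62.41) + 2.75e-4*62.41 + 0.003 = 0.7882 dB/km
Step 2: TL_spread = 20*log10(21900) = 86.81 dB
Step 3: TL_abs = alpha*R = 0.7882 * 21.9 = 17.26 dB
Step 4: TL_total = 86.81 + 17.26 = 104.07

104.07 dB


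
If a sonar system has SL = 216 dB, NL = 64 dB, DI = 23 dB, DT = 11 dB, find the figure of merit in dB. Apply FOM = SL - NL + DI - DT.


FOM = SL - NL + DI - DT = 216 - 64 + 23 - 11 = 164

164 dB


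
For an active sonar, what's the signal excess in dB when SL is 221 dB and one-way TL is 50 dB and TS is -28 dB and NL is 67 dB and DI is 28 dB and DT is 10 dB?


SE = SL - 2*TL + TS - NL + DI - DT = 221 - 2*50 + (-28) - 67 + 28 - 10 = 44

44 dB


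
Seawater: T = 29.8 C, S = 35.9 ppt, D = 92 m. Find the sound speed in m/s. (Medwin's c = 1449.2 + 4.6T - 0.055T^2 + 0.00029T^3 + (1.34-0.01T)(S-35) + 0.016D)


c = 1449.2 + 4.6*29.8 - 0.055*29.8^2 + 0.00029*29.8^3 + (1.34 - 0.01*29.8)*(35.9 - 35) + 0.016*92 = 1547.52

1547.52 m/s


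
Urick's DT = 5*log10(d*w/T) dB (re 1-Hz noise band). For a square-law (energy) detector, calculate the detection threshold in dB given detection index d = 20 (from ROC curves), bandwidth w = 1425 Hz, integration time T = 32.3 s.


14.73 dB
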